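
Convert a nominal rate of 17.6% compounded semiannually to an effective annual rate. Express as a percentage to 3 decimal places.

18.374%

One year is 2 periods at 0.088 each: (1 + 0.088)^2 ≈ 1.183744.
EAR = 1.183744 − 1 ≈ 18.37440%.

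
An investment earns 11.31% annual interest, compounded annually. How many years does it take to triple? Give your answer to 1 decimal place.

(1 + 0.1131)^t = 3.
t = ln 3 / ln(1 + 0.1131) ≈ 1.0986/0.107149 ≈ 10.2531.

10.3 years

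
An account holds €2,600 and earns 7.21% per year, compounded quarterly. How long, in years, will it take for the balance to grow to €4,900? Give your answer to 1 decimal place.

8.9 years

We need (1 + 0.018025)^(4t) = 1.8846, so 4t = ln 1.8846 / ln 1.018025 ≈ 35.4740.
t ≈ 35.4740/4 = 8.8685 years.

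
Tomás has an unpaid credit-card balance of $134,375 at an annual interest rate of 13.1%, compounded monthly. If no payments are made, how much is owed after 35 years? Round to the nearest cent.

Growth factor = (1 + 0.131/12)^420 ≈ 95.598219970489.
A ≈ 134,375 × 95.598219970489 ≈ 12,846,010.8085.

$12,846,010.81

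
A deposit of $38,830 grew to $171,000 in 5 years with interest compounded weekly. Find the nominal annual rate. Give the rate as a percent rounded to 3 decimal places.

29.734%

(1 + r/52)^260 = 171,000/38,830 = 4.40381.
1 + r/52 = 4.40381^(1/260) ≈ 1.005718, so r/52 ≈ 0.0057181.
r ≈ 52·0.0057181 = 29.73410%.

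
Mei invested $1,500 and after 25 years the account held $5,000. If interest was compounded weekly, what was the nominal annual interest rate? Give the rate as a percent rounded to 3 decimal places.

The 1300-period growth factor is 5,000/1,500 = 3.33333.
r/52 = 3.33333^(1/1300) − 1 ≈ 0.000926562, so r ≈ 52·0.000926562 = 4.81812%.

4.818%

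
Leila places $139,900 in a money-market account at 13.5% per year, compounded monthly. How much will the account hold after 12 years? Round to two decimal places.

$700,562.20

Periodic rate = 13.5%/12 = 0.01125; periods = 12·12 = 144.
A = 139,900·(1 + 0.01125)^144 ≈ 139,900·5.0075925579 ≈ 700,562.1989.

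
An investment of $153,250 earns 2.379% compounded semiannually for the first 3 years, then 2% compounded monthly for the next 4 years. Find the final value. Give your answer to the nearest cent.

$178,208.26

Phase 1: 153,250·(1 + 0.011895)^6 ≈ 164,517.9097.
Phase 2: 164,517.9097·(1 + 0.02/12)^48 ≈ 178,208.2563.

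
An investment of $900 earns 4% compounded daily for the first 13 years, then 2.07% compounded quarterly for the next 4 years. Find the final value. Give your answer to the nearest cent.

After 13 years at 4%: 900 × 1.681979728 ≈ 1,513.7818.
Then 4 years at 2.07%: 1,513.7818 × 1.086092607 ≈ 1,644.1072.

$1,644.11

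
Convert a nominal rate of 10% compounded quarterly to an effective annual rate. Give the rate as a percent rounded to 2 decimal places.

One year is 4 periods at 0.025 each: (1 + 0.025)^4 ≈ 1.103813.
EAR = 1.103813 − 1 ≈ 10.38129%.

10.38%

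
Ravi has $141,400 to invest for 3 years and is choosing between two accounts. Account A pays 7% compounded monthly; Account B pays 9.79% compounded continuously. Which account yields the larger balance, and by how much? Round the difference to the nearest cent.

Account B, by $15,335.66

A: (1 + 0.07/12)^36 ≈ 1.23292558748, so 141,400 × 1.23292558748 ≈ 174,335.6781.
B: e^(0.0979·3) = e^0.2937 ≈ 1.34138142887, so 141,400 × 1.34138142887 ≈ 189,671.3340.
Difference ≈ 15,335.6560 in favor of B.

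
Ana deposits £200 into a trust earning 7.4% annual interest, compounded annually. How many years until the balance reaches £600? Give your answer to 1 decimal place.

(1 + 0.074)^t = 600/200 = 3.
t·ln(1 + 0.074) = ln(3); t = 1.0986/0.07139 ≈ 15.3889.

15.4 years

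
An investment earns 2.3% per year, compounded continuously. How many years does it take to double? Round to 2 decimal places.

e^(0.023t) = 2, so 0.023t = ln 2 ≈ 0.69315.
t ≈ 0.69315/0.023 ≈ 30.1368.

30.14 years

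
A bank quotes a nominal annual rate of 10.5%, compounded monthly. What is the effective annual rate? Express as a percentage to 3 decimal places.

One year is 12 periods at 0.00875 each: (1 + 0.00875)^12 ≈ 1.110203.
EAR = 1.110203 − 1 ≈ 11.02035%.

11.020%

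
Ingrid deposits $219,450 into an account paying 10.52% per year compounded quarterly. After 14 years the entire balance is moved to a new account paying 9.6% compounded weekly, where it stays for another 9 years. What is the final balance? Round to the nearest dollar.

Phase 1: 219,450·(1 + 0.0263)^56 ≈ 939,070.0806.
Phase 2: 939,070.0806·(1 + 0.096/52)^468 ≈ 2,226,293.8949.

$2,226,294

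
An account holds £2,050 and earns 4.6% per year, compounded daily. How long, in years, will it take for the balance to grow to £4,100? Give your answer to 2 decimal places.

15.07 years

(1 + 0.000126027)^(365t) = 4,100/2,050 = 2.
365t·ln(1 + 0.000126027) = ln(2); 365t = 0.69315/0.000126019 ≈ 5500.3188.
t ≈ 15.0694 years.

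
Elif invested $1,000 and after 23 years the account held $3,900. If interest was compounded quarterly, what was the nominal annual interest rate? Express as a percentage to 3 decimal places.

5.961%

(1 + r/4)^92 = 3,900/1,000 = 3.9.
1 + r/4 = 3.9^(1/92) ≈ 1.014903, so r/4 ≈ 0.0149032.
r ≈ 4·0.0149032 = 5.96127%.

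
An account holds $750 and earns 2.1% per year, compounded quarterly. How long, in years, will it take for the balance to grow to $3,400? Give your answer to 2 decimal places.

72.16 years

(1 + 0.00525)^(4t) = 3,400/750 = 4.5333.
4t·ln(1 + 0.00525) = ln(4.5333); 4t = 1.5115/0.00523627 ≈ 288.6517.
t ≈ 72.1629 years.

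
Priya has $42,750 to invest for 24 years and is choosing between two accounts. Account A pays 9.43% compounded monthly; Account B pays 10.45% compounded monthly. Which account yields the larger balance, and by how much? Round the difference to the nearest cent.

Account B, by $111,945.20

Account A growth factor: (1 + 0.0943/12)^288 ≈ 9.52913382188; balance ≈ 407,370.4709.
Account B growth factor: (1 + 0.1045/12)^288 ≈ 12.1477350517; balance ≈ 519,315.6735.
Account B is larger by 111,945.2026.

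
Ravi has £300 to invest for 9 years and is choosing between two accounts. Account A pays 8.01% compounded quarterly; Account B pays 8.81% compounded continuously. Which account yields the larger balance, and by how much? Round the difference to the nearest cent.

Account A growth factor: (1 + 0.020025)^36 ≈ 2.04168802; balance ≈ 612.5064.
Account B growth factor: e^(0.0881·9) = e^0.7929 ≈ 2.20979555; balance ≈ 662.9387.
Account B is larger by 50.4323.

Account B, by £50.43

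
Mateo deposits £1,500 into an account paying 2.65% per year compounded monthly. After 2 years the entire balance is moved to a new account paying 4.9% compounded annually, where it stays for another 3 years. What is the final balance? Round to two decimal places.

£1,825.62

Phase 1: 1,500·(1 + 0.0265/12)^24 ≈ 1,581.5520.
Phase 2: 1,581.5520·(1 + 0.049)^3 ≈ 1,825.6182.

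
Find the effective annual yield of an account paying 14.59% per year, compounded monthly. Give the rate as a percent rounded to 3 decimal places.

One year is 12 periods at 0.0121583 each: (1 + 0.0121583)^12 ≈ 1.156063.
EAR = 1.156063 − 1 ≈ 15.60629%.

15.606%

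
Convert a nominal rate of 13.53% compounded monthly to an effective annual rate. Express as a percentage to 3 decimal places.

EAR = (1 + 13.53%/12)^12 − 1 = (1 + 0.011275)^12 − 1.
(1 + 0.011275)^12 ≈ 1.144014, so EAR ≈ 14.40138%.

14.401%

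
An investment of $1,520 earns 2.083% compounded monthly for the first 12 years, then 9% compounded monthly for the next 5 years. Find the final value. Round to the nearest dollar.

Phase 1: 1,520·(1 + 0.02083/12)^144 ≈ 1,951.2177.
Phase 2: 1,951.2177·(1 + 0.0075)^60 ≈ 3,054.9845.

$3,055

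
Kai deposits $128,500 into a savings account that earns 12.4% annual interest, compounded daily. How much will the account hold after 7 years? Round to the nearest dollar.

Periodic rate = 12.4%/365 = 0.000339726; periods = 365·7 = 2555.
A = 128,500·(1 + 0.124/365)^2555 ≈ 128,500·2.38179068227 ≈ 306,060.1027.

$306,060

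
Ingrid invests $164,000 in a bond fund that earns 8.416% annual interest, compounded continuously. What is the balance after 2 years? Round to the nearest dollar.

A = P·e^(rt) = 164,000·e^(0.08416·2) = 164,000·e^0.16832.
e^0.16832 ≈ 1.18331521094, so A ≈ 194,063.6946.

$194,064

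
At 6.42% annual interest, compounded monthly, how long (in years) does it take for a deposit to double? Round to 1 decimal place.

(1 + 0.00535)^(12t) = 2.
12t = ln 2 / ln(1 + 0.00535) ≈ 0.69315/0.00533574 ≈ 129.9065.
t ≈ 10.8255.

10.8 years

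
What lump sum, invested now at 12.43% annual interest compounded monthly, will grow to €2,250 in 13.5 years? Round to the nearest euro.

Periodic rate = 12.43%/12 = 0.0103583; 162 periods.
P = 2,250/(1 + 0.1243/12)^162 ≈ 2,250/5.309080479 ≈ 423.8022.

€424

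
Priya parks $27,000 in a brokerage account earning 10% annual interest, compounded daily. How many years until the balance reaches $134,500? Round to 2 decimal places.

We need (1 + 0.000273973)^(365t) = 4.9815, so 365t = ln 4.9815 / ln 1.000274 ≈ 5861.7076.
t ≈ 5861.7076/365 = 16.0595 years.

16.06 years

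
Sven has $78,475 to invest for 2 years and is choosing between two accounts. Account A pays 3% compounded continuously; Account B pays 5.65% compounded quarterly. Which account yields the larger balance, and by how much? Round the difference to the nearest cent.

Account B, by $4,466.05

A: e^(0.03·2) = e^0.06 ≈ 1.0618365465, so 78,475 × 1.0618365465 ≈ 83,327.6230.
B: (1 + 0.014125)^8 ≈ 1.1187470725, so 78,475 × 1.1187470725 ≈ 87,793.6765.
Difference ≈ 4,466.0535 in favor of B.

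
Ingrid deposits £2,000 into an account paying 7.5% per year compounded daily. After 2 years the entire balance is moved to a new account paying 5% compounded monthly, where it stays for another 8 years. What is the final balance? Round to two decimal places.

£3,463.57

Phase 1: 2,000·(1 + 0.075/365)^730 ≈ 2,323.6327.
Phase 2: 2,323.6327·(1 + 0.05/12)^96 ≈ 3,463.5731.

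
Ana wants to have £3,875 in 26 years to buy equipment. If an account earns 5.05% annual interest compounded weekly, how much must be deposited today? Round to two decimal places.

Growth factor = (1 + 0.0505/52)^1352 ≈ 3.714941199.
P = 3,875/3.714941199 ≈ 1,043.0852.

£1,043.09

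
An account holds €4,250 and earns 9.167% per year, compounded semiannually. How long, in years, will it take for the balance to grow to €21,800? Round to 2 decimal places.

(1 + 0.045835)^(2t) = 21,800/4,250 = 5.1294.
2t·ln(1 + 0.045835) = ln(5.1294); 2t = 1.635/0.0448156 ≈ 36.4826.
t ≈ 18.2413 years.

18.24 years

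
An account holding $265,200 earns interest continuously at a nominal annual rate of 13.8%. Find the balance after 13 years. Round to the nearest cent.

A = P·e^(rt) = 265,200·e^(0.138·13) = 265,200·e^1.794.
e^1.794 ≈ 6.01345825582, so A ≈ 1,594,769.1294.

$1,594,769.13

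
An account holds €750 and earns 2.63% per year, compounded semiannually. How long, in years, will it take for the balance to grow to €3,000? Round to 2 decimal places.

53.06 years

We need (1 + 0.01315)^(2t) = 4, so 2t = ln 4 / ln 1.01315 ≈ 106.1133.
t ≈ 106.1133/2 = 53.0566 years.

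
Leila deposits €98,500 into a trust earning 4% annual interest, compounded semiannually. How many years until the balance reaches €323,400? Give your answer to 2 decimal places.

We need (1 + 0.02)^(2t) = 3.2832, so 2t = ln 3.2832 / ln 1.02 ≈ 60.0341.
t ≈ 60.0341/2 = 30.0171 years.

30.02 years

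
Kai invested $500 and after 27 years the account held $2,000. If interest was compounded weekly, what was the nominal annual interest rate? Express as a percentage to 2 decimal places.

(1 + r/52)^1404 = 2,000/500 = 4.
1 + r/52 = 4^(1/1404) ≈ 1.000988, so r/52 ≈ 0.000987877.
r ≈ 52·0.000987877 = 5.13696%.

5.14%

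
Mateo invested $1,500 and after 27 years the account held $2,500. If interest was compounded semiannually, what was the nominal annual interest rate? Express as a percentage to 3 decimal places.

(1 + r/2)^54 = 2,500/1,500 = 1.66667.
1 + r/2 = 1.66667^(1/54) ≈ 1.009505, so r/2 ≈ 0.00950462.
r ≈ 2·0.00950462 = 1.90092%.

1.901%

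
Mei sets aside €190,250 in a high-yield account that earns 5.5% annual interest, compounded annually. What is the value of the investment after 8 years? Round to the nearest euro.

€291,974

Growth factor = (1 + 0.055)^8 ≈ 1.534686515.
A ≈ 190,250 × 1.534686515 ≈ 291,974.1095.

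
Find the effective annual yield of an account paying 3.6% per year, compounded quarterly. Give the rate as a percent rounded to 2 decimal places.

One year is 4 periods at 0.009 each: (1 + 0.009)^4 ≈ 1.036489.
EAR = 1.036489 − 1 ≈ 3.64889%.

3.65%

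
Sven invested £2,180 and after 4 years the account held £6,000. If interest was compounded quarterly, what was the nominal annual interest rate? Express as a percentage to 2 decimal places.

26.13%

(1 + r/4)^16 = 6,000/2,180 = 2.75229.
1 + r/4 = 2.75229^(1/16) ≈ 1.065322, so r/4 ≈ 0.0653221.
r ≈ 4·0.0653221 = 26.12883%.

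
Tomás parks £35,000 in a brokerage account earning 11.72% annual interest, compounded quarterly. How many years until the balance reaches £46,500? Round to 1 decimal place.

(1 + 0.0293)^(4t) = 46,500/35,000 = 1.3286.
4t·ln(1 + 0.0293) = ln(1.3286); 4t = 0.2841/0.028879 ≈ 9.8378.
t ≈ 2.4594 years.

2.5 years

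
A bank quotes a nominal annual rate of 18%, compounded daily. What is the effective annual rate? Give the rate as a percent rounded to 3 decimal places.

19.716%

One year is 365 periods at 0.000493151 each: (1 + 0.000493151)^365 ≈ 1.197164.
EAR = 1.197164 − 1 ≈ 19.71642%.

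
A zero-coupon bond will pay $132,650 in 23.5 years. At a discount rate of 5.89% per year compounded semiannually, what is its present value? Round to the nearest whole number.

$33,905

Growth factor = (1 + 0.02945)^47 ≈ 3.9124348928.
P = 132,650/3.9124348928 ≈ 33,904.7176.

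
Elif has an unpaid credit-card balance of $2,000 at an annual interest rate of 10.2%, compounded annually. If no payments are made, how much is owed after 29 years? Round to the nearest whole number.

$33,442

Growth factor = (1 + 0.102)^29 ≈ 16.721153779.
A ≈ 2,000 × 16.721153779 ≈ 33,442.3076.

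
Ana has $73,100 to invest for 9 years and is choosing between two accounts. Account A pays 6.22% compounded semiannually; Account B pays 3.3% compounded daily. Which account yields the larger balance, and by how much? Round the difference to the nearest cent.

Account A, by $28,484.22

A: (1 + 0.0311)^18 ≈ 1.73545822256, so 73,100 × 1.73545822256 ≈ 126,861.9961.
B: (1 + 0.033/365)^3285 ≈ 1.3457972317, so 73,100 × 1.3457972317 ≈ 98,377.7776.
Difference ≈ 28,484.2184 in favor of A.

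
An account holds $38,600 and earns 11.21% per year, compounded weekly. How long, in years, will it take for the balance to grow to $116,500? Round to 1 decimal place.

9.9 years

We need (1 + 0.00215577)^(52t) = 3.0181, so 52t = ln 3.0181 / ln 1.002156 ≈ 512.9627.
t ≈ 512.9627/52 = 9.8647 years.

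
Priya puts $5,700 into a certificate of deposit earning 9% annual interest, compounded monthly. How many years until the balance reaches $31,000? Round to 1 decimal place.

We need (1 + 0.0075)^(12t) = 5.4386, so 12t = ln 5.4386 / ln 1.0075 ≈ 226.6485.
t ≈ 226.6485/12 = 18.8874 years.

18.9 years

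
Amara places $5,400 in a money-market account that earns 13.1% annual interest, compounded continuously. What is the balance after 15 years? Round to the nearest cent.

$38,528.53

A = P·e^(rt) = 5,400·e^(0.131·15) = 5,400·e^1.965.
e^1.965 ≈ 7.1349125902, so A ≈ 38,528.5280.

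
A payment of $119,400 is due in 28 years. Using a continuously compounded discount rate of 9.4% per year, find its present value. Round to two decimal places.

$8,588.97

P = A·e^(−rt) = 119,400·e^(−2.632).
e^(−2.632) ≈ 0.0719344493752, so P ≈ 8,588.9733.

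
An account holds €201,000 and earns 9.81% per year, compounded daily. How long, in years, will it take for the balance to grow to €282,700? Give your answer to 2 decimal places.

(1 + 0.000268767)^(365t) = 282,700/201,000 = 1.4065.
365t·ln(1 + 0.000268767) = ln(1.4065); 365t = 0.34108/0.000268731 ≈ 1269.2296.
t ≈ 3.4773 years.

3.48 years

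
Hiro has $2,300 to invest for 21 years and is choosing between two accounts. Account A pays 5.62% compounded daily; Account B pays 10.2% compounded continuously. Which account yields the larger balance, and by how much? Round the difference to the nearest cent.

Account A growth factor: (1 + 0.0562/365)^7665 ≈ 3.254729438; balance ≈ 7,485.8777.
Account B growth factor: e^(0.102·21) = e^2.142 ≈ 8.5164535144; balance ≈ 19,587.8431.
Account B is larger by 12,101.9654.

Account B, by $12,101.97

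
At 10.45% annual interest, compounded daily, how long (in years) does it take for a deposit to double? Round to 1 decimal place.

6.6 years

(1 + 0.000286301)^(365t) = 2.
365t = ln 2 / ln(1 + 0.000286301) ≈ 0.69315/0.00028626 ≈ 2421.3869.
t ≈ 6.6339.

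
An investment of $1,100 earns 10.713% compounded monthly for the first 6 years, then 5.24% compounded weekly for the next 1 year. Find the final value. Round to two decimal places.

$2,198.14

After 6 years at 10.713%: 1,100 × 1.896343871 ≈ 2,085.9783.
Then 1 years at 5.24%: 2,085.9783 × 1.053769374 ≈ 2,198.1400.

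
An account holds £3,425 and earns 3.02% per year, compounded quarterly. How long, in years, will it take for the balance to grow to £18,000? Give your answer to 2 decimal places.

(1 + 0.00755)^(4t) = 18,000/3,425 = 5.2555.
4t·ln(1 + 0.00755) = ln(5.2555); 4t = 1.6593/0.00752164 ≈ 220.5995.
t ≈ 55.1499 years.

55.15 years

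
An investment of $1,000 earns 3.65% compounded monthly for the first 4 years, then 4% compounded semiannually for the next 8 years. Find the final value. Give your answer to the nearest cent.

$1,588.23

After 4 years at 3.65%: 1,000 × 1.156939791 ≈ 1,156.9398.
Then 8 years at 4%: 1,156.9398 × 1.372785705 ≈ 1,588.2304.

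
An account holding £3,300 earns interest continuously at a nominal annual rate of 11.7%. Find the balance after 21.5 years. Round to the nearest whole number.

£40,830

A = P·e^(rt) = 3,300·e^(0.117·21.5) = 3,300·e^2.5155.
e^2.5155 ≈ 12.37279363, so A ≈ 40,830.2190.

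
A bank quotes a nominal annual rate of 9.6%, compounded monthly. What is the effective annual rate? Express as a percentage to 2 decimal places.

EAR = (1 + 9.6%/12)^12 − 1 = (1 + 0.008)^12 − 1.
(1 + 0.008)^12 ≈ 1.100339, so EAR ≈ 10.03387%.

10.03%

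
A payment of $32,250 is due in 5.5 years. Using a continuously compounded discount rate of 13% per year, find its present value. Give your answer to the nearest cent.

$15,776.45

P = A·e^(−rt) = 32,250·e^(−0.715).
e^(−0.715) ≈ 0.4891921118, so P ≈ 15,776.4456.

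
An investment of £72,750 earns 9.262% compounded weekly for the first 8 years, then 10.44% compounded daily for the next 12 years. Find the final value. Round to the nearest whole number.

£533,762

After 8 years at 9.262%: 72,750 × 2.09656627774 ≈ 152,525.1967.
Then 12 years at 10.44%: 152,525.1967 × 3.49950267869 ≈ 533,762.3344.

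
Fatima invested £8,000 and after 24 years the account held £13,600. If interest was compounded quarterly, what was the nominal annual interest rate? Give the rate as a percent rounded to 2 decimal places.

(1 + r/4)^96 = 13,600/8,000 = 1.7.
1 + r/4 = 1.7^(1/96) ≈ 1.005543, so r/4 ≈ 0.00554268.
r ≈ 4·0.00554268 = 2.21707%.

2.22%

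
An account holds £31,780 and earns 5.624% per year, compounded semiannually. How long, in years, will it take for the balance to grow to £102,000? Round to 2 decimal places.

(1 + 0.02812)^(2t) = 102,000/31,780 = 3.2096.
2t·ln(1 + 0.02812) = ln(3.2096); 2t = 1.1661/0.0277319 ≈ 42.0503.
t ≈ 21.0252 years.

21.03 years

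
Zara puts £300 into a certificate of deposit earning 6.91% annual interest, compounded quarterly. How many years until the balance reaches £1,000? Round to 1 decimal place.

17.6 years

We need (1 + 0.017275)^(4t) = 3.3333, so 4t = ln 3.3333 / ln 1.017275 ≈ 70.2948.
t ≈ 70.2948/4 = 17.5737 years.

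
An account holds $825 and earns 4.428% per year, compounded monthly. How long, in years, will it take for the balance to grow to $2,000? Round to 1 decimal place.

(1 + 0.00369)^(12t) = 2,000/825 = 2.4242.
12t·ln(1 + 0.00369) = ln(2.4242); 12t = 0.88552/0.00368321 ≈ 240.4206.
t ≈ 20.0350 years.

20.0 years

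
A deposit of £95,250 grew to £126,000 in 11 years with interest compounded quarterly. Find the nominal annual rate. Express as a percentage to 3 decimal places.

2.552%

The 44-period growth factor is 126,000/95,250 = 1.32283.
r/4 = 1.32283^(1/44) − 1 ≈ 0.00637882, so r ≈ 4·0.00637882 = 2.55153%.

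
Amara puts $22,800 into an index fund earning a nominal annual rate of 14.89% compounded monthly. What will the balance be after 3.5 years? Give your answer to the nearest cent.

Periodic rate = 14.89%/12 = 0.0124083; periods = 12·3.5 = 42.
A = 22,800·(1 + 0.1489/12)^42 ≈ 22,800·1.6785716084 ≈ 38,271.4327.

$38,271.43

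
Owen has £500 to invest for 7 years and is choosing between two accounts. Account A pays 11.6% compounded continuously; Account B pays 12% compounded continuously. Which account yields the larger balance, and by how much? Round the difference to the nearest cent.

Account A growth factor: e^(0.116·7) = e^0.812 ≈ 2.252408301; balance ≈ 1,126.2042.
Account B growth factor: e^(0.12·7) = e^0.84 ≈ 2.316366977; balance ≈ 1,158.1835.
Account B is larger by 31.9793.

Account B, by £31.98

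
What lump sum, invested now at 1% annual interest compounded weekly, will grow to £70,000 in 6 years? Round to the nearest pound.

Growth factor = (1 + 0.01/52)^312 ≈ 1.0618304214.
P = 70,000/1.0618304214 ≈ 65,923.8976.

£65,924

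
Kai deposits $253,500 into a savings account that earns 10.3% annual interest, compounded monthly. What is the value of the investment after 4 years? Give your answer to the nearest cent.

$382,070.72

Periodic rate = 10.3%/12 = 0.00858333; periods = 12·4 = 48.
A = 253,500·(1 + 0.103/12)^48 ≈ 253,500·1.50718230806 ≈ 382,070.7151.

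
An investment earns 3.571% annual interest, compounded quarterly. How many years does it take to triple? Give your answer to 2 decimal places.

(1 + 0.0089275)^(4t) = 3.
4t = ln 3 / ln(1 + 0.0089275) ≈ 1.0986/0.00888789 ≈ 123.6078.
t ≈ 30.9020.

30.90 years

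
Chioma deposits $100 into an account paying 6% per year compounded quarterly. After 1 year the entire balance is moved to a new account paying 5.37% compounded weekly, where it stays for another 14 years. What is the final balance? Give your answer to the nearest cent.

$225.01

Phase 1: 100·(1 + 0.015)^4 ≈ 106.1364.
Phase 2: 106.1364·(1 + 0.0537/52)^728 ≈ 225.0082.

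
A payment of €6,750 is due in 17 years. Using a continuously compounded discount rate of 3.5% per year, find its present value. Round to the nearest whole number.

P = A·e^(−rt) = 6,750·e^(−0.595).
e^(−0.595) ≈ 0.5515625659, so P ≈ 3,723.0473.

€3,723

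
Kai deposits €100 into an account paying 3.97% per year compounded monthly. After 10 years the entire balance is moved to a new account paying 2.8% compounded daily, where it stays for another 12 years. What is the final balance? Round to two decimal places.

€207.99

Phase 1: 100·(1 + 0.0397/12)^120 ≈ 148.6382.
Phase 2: 148.6382·(1 + 0.028/365)^4380 ≈ 207.9925.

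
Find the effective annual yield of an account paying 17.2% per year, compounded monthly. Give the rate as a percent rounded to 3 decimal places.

18.623%

One year is 12 periods at 0.0143333 each: (1 + 0.0143333)^12 ≈ 1.186229.
EAR = 1.186229 − 1 ≈ 18.62285%.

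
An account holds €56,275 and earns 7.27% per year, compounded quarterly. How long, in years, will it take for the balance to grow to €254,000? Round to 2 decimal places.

20.92 years

We need (1 + 0.018175)^(4t) = 4.5135, so 4t = ln 4.5135 / ln 1.018175 ≈ 83.6720.
t ≈ 83.6720/4 = 20.9180 years.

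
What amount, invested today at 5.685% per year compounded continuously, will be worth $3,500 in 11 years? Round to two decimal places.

$1,872.76

P = A·e^(−rt) = 3,500·e^(−0.62535).
e^(−0.62535) ≈ 0.5350741198, so P ≈ 1,872.7594.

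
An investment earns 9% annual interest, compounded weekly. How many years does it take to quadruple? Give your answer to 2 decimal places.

(1 + 0.00173077)^(52t) = 4.
52t = ln 4 / ln(1 + 0.00173077) ≈ 1.3863/0.00172927 ≈ 801.6630.
t ≈ 15.4166.

15.42 years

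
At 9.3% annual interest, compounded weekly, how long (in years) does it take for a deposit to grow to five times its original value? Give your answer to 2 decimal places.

(1 + 0.00178846)^(52t) = 5.
52t = ln 5 / ln(1 + 0.00178846) ≈ 1.6094/0.00178686 ≈ 900.7052.
t ≈ 17.3213.

17.32 years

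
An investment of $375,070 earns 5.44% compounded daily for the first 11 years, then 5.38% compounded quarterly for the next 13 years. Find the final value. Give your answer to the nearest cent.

After 11 years at 5.44%: 375,070 × 1.819124627231 ≈ 682,299.0739.
Then 13 years at 5.38%: 682,299.0739 × 2.003184748839 ≈ 1,366,771.0991.

$1,366,771.10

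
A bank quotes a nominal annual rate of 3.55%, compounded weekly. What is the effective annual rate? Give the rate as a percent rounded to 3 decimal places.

One year is 52 periods at 0.000682692 each: (1 + 0.000682692)^52 ≈ 1.036125.
EAR = 1.036125 − 1 ≈ 3.61251%.

3.613%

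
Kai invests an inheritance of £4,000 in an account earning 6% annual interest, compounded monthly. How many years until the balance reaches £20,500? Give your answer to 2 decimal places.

We need (1 + 0.005)^(12t) = 5.125, so 12t = ln 5.125 / ln 1.005 ≈ 327.6425.
t ≈ 327.6425/12 = 27.3035 years.

27.30 years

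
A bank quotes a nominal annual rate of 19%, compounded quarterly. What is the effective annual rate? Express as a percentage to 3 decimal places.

One year is 4 periods at 0.0475 each: (1 + 0.0475)^4 ≈ 1.203971.
EAR = 1.203971 − 1 ≈ 20.39713%.

20.397%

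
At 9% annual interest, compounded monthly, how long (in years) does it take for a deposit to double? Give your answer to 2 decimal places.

7.73 years

(1 + 0.0075)^(12t) = 2.
12t = ln 2 / ln(1 + 0.0075) ≈ 0.69315/0.00747201 ≈ 92.7658.
t ≈ 7.7305.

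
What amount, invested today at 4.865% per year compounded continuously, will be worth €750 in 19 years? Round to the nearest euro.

€298

P = A·e^(−rt) = 750·e^(−0.92435).
e^(−0.92435) ≈ 0.396789248, so P ≈ 297.5919.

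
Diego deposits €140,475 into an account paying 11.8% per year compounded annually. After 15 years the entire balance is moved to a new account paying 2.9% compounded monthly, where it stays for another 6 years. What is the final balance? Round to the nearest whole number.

€890,640

After 15 years at 11.8%: 140,475 × 5.32877095213 ≈ 748,559.0995.
Then 6 years at 2.9%: 748,559.0995 × 1.18980578524 ≈ 890,639.9472.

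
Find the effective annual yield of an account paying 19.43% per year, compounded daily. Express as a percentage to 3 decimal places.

21.440%

One year is 365 periods at 0.000532329 each: (1 + 0.000532329)^365 ≈ 1.214398.
EAR = 1.214398 − 1 ≈ 21.43978%.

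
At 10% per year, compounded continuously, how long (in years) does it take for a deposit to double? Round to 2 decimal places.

6.93 years

e^(0.1t) = 2, so 0.1t = ln 2 ≈ 0.69315.
t ≈ 0.69315/0.1 ≈ 6.9315.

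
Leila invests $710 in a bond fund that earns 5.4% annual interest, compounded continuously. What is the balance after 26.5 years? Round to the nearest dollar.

A = P·e^(rt) = 710·e^(0.054·26.5) = 710·e^1.431.
e^1.431 ≈ 4.182879981, so A ≈ 2,969.8448.

$2,970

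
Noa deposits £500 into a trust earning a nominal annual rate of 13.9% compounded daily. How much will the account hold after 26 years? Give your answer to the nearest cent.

Growth factor = (1 + 0.139/365)^9490 ≈ 37.088688445.
A ≈ 500 × 37.088688445 ≈ 18,544.3442.

£18,544.34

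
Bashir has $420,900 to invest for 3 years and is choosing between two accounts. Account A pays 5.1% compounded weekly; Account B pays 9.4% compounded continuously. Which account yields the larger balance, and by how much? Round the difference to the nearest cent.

Account B, by $67,571.75

Account A growth factor: (1 + 0.051/52)^156 ≈ 1.16523760636; balance ≈ 490,448.5085.
Account B growth factor: e^(0.094·3) = e^0.282 ≈ 1.32577871999; balance ≈ 558,020.2632.
Account B is larger by 67,571.7547.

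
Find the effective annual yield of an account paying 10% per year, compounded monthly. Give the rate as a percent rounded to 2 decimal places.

One year is 12 periods at 0.00833333 each: (1 + 0.00833333)^12 ≈ 1.104713.
EAR = 1.104713 − 1 ≈ 10.47131%.

10.47%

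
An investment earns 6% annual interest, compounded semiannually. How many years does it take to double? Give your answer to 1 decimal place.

(1 + 0.03)^(2t) = 2.
2t = ln 2 / ln(1 + 0.03) ≈ 0.69315/0.0295588 ≈ 23.4498.
t ≈ 11.7249.

11.7 years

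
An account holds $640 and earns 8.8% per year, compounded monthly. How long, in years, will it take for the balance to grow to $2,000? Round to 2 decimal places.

We need (1 + 0.00733333)^(12t) = 3.125, so 12t = ln 3.125 / ln 1.007333 ≈ 155.9464.
t ≈ 155.9464/12 = 12.9955 years.

13.00 years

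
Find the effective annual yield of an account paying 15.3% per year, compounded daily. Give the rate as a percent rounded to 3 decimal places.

16.529%

One year is 365 periods at 0.000419178 each: (1 + 0.000419178)^365 ≈ 1.165288.
EAR = 1.165288 − 1 ≈ 16.52876%.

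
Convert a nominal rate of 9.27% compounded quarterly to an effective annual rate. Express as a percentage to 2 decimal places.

EAR = (1 + 9.27%/4)^4 − 1 = (1 + 0.023175)^4 − 1.
(1 + 0.023175)^4 ≈ 1.095973, so EAR ≈ 9.59726%.

9.60%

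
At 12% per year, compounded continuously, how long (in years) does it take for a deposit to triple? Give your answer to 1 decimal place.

e^(0.12t) = 3, so 0.12t = ln 3 ≈ 1.0986.
t ≈ 1.0986/0.12 ≈ 9.1551.

9.2 years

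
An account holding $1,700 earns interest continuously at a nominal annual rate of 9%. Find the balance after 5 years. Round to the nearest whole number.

A = P·e^(rt) = 1,700·e^(0.09·5) = 1,700·e^0.45.
e^0.45 ≈ 1.568312185, so A ≈ 2,666.1307.

$2,666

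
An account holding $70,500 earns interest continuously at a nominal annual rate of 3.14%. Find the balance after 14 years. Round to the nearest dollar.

$109,422

A = P·e^(rt) = 70,500·e^(0.0314·14) = 70,500·e^0.4396.
e^0.4396 ≈ 1.55208625982, so A ≈ 109,422.0813.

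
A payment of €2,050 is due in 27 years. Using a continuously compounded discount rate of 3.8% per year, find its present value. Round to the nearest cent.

P = A·e^(−rt) = 2,050·e^(−1.026).
e^(−1.026) ≈ 0.3584378483, so P ≈ 734.7976.

€734.80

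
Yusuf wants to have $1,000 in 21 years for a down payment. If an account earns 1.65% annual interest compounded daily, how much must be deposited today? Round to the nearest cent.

$707.16

Periodic rate = 1.65%/365 = 0.0000452055; 7665 periods.
P = 1,000/(1 + 0.0165/365)^7665 ≈ 1,000/1.41409842 ≈ 707.1644.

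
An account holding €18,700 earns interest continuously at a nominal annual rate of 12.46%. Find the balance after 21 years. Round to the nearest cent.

€255,986.20

A = P·e^(rt) = 18,700·e^(0.1246·21) = 18,700·e^2.6166.
e^2.6166 ≈ 13.6891014275, so A ≈ 255,986.1967.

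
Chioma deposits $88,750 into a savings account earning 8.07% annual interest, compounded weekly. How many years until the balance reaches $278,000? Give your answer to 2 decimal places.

(1 + 0.00155192)^(52t) = 278,000/88,750 = 3.1324.
52t·ln(1 + 0.00155192) = ln(3.1324); 52t = 1.1418/0.00155072 ≈ 736.3016.
t ≈ 14.1596 years.

14.16 years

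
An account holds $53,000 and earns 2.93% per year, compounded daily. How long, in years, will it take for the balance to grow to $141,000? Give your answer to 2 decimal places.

33.40 years

We need (1 + 0.000080274)^(365t) = 2.6604, so 365t = ln 2.6604 / ln 1.00008 ≈ 12189.5954.
t ≈ 12189.5954/365 = 33.3962 years.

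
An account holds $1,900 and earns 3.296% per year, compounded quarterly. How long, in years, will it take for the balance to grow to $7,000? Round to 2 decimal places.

39.73 years

We need (1 + 0.00824)^(4t) = 3.6842, so 4t = ln 3.6842 / ln 1.00824 ≈ 158.9104.
t ≈ 158.9104/4 = 39.7276 years.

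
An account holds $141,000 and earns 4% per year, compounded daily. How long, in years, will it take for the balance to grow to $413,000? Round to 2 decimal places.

We need (1 + 0.000109589)^(365t) = 2.9291, so 365t = ln 2.9291 / ln 1.00011 ≈ 9807.0626.
t ≈ 9807.0626/365 = 26.8687 years.

26.87 years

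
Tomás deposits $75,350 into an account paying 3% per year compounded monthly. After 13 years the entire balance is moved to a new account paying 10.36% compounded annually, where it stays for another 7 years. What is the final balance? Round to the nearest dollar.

$221,783

Phase 1: 75,350·(1 + 0.0025)^156 ≈ 111,236.3521.
Phase 2: 111,236.3521·(1 + 0.1036)^7 ≈ 221,783.1671.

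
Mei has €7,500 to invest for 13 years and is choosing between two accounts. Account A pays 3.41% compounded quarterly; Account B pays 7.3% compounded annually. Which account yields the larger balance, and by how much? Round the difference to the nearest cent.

Account B, by €7,081.94

Account A growth factor: (1 + 0.008525)^52 ≈ 1.5549153465; balance ≈ 11,661.8651.
Account B growth factor: (1 + 0.073)^13 ≈ 2.4991733756; balance ≈ 18,743.8003.
Account B is larger by 7,081.9352.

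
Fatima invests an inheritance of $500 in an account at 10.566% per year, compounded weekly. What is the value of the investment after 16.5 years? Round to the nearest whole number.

$2,853

Periodic rate = 10.566%/52 = 0.00203192; periods = 52·16.5 = 858.
A = 500·(1 + 0.10566/52)^858 ≈ 500·5.706587324 ≈ 2,853.2937.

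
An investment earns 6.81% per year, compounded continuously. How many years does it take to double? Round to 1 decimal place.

e^(0.0681t) = 2, so 0.0681t = ln 2 ≈ 0.69315.
t ≈ 0.69315/0.0681 ≈ 10.1784.

10.2 years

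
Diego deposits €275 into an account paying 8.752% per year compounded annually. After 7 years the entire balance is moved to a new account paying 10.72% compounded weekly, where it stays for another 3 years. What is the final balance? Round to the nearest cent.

After 7 years at 8.752%: 275 × 1.79912264 ≈ 494.7587.
Then 3 years at 10.72%: 494.7587 × 1.37887639 ≈ 682.2111.

€682.21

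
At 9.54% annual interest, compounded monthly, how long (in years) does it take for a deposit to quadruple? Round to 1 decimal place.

(1 + 0.00795)^(12t) = 4.
12t = ln 4 / ln(1 + 0.00795) ≈ 1.3863/0.00791857 ≈ 175.0689.
t ≈ 14.5891.

14.6 years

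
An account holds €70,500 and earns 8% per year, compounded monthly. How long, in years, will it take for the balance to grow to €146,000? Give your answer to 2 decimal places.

(1 + 0.00666667)^(12t) = 146,000/70,500 = 2.0709.
12t·ln(1 + 0.00666667) = ln(2.0709); 12t = 0.72799/0.00664454 ≈ 109.5627.
t ≈ 9.1302 years.

9.13 years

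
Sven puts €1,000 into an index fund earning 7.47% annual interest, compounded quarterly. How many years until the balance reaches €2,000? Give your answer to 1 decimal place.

(1 + 0.018675)^(4t) = 2,000/1,000 = 2.
4t·ln(1 + 0.018675) = ln(2); 4t = 0.69315/0.0185028 ≈ 37.4618.
t ≈ 9.3655 years.

9.4 years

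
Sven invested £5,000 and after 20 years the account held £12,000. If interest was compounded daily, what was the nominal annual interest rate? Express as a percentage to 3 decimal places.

4.378%

The 7300-period growth factor is 12,000/5,000 = 2.4.
r/365 = 2.4^(1/7300) − 1 ≈ 0.000119934, so r ≈ 365·0.000119934 = 4.37761%.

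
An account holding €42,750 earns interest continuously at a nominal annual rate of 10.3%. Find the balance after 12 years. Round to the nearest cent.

€147,137.75

A = P·e^(rt) = 42,750·e^(0.103·12) = 42,750·e^1.236.
e^1.236 ≈ 3.44181861899, so A ≈ 147,137.7460.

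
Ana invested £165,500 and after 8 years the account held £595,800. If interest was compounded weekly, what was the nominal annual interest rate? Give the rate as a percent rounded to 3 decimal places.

16.036%

The 416-period growth factor is 595,800/165,500 = 3.6.
r/52 = 3.6^(1/416) − 1 ≈ 0.00308391, so r ≈ 52·0.00308391 = 16.03635%.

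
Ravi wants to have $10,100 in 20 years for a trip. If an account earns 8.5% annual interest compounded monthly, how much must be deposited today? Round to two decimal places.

Periodic rate = 8.5%/12 = 0.00708333; 240 periods.
P = 10,100/(1 + 0.085/12)^240 ≈ 10,100/5.4412425689 ≈ 1,856.1937.

$1,856.19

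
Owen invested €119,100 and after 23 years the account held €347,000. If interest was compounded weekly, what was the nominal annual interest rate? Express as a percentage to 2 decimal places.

4.65%

The 1196-period growth factor is 347,000/119,100 = 2.91352.
r/52 = 2.91352^(1/1196) − 1 ≈ 0.000894515, so r ≈ 52·0.000894515 = 4.65148%.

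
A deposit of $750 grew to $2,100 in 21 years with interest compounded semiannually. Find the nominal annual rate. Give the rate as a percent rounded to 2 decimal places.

4.96%

(1 + r/2)^42 = 2,100/750 = 2.8.
1 + r/2 = 2.8^(1/42) ≈ 1.024818, so r/2 ≈ 0.0248177.
r ≈ 2·0.0248177 = 4.96354%.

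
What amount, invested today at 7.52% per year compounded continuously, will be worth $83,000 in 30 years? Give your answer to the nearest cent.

$8,695.80

P = A·e^(−rt) = 83,000·e^(−2.256).
e^(−2.256) ≈ 0.10476872261, so P ≈ 8,695.8040.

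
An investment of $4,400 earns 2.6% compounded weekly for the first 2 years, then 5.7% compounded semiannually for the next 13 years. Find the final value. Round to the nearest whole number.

After 2 years at 2.6%: 4,400 × 1.053362053 ≈ 4,634.7930.
Then 13 years at 5.7%: 4,634.7930 × 2.076403235 ≈ 9,623.6992.

$9,624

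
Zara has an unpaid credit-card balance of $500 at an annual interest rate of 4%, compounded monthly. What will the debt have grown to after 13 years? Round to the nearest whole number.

Growth factor = (1 + 0.04/12)^156 ≈ 1.68057375.
A ≈ 500 × 1.68057375 ≈ 840.2869.

$840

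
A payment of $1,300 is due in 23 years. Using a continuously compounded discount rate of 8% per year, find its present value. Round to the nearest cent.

$206.46

P = A·e^(−rt) = 1,300·e^(−1.84).
e^(−1.84) ≈ 0.1588174261, so P ≈ 206.4627.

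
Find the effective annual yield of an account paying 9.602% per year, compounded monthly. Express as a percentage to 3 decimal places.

EAR = (1 + 9.602%/12)^12 − 1 = (1 + 0.00800167)^12 − 1.
(1 + 0.00800167)^12 ≈ 1.100361, so EAR ≈ 10.03605%.

10.036%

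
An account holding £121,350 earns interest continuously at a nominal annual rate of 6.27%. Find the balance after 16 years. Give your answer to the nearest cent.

A = P·e^(rt) = 121,350·e^(0.0627·16) = 121,350·e^1.0032.
e^1.0032 ≈ 2.72699426277, so A ≈ 330,920.7538.

£330,920.75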